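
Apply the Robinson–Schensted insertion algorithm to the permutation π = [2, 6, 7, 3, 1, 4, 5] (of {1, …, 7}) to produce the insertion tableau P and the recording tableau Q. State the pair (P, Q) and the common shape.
P = [1, 3, 4, 5] / [2, 7] / [6];  Q = [1, 2, 3, 7] / [4, 6] / [5];  common shape = (4, 2, 1)

Row-insert the values π_1, π_2, … into P one at a time, bumping the leftmost entry strictly greater than the inserted value down to the next row. The recording tableau Q records, in position (i, j), the step at which that cell was added to P.
  Insert 2 (step 1): P = [2];  Q = [1]
  Insert 6 (step 2): P = [2, 6];  Q = [1, 2]
  Insert 7 (step 3): P = [2, 6, 7];  Q = [1, 2, 3]
  Insert 3 (step 4): P = [2, 3, 7] / [6];  Q = [1, 2, 3] / [4]
  Insert 1 (step 5): P = [1, 3, 7] / [2] / [6];  Q = [1, 2, 3] / [4] / [5]
  Insert 4 (step 6): P = [1, 3, 4] / [2, 7] / [6];  Q = [1, 2, 3] / [4, 6] / [5]
  Insert 5 (step 7): P = [1, 3, 4, 5] / [2, 7] / [6];  Q = [1, 2, 3, 7] / [4, 6] / [5]
Final shape: (4, 2, 1).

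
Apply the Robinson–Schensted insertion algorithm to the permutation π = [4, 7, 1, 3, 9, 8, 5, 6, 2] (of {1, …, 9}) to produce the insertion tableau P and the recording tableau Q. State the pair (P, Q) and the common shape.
P = [1, 2, 5, 6] / [3, 7, 8] / [4] / [9];  Q = [1, 2, 5, 8] / [3, 4, 6] / [7] / [9];  common shape = (4, 3, 1, 1)

Row-insert the values π_1, π_2, … into P one at a time, bumping the leftmost entry strictly greater than the inserted value down to the next row. The recording tableau Q records, in position (i, j), the step at which that cell was added to P.
  Insert 4 (step 1): P = [4];  Q = [1]
  Insert 7 (step 2): P = [4, 7];  Q = [1, 2]
  Insert 1 (step 3): P = [1, 7] / [4];  Q = [1, 2] / [3]
  Insert 3 (step 4): P = [1, 3] / [4, 7];  Q = [1, 2] / [3, 4]
  Insert 9 (step 5): P = [1, 3, 9] / [4, 7];  Q = [1, 2, 5] / [3, 4]
  Insert 8 (step 6): P = [1, 3, 8] / [4, 7, 9];  Q = [1, 2, 5] / [3, 4, 6]
  Insert 5 (step 7): P = [1, 3, 5] / [4, 7, 8] / [9];  Q = [1, 2, 5] / [3, 4, 6] / [7]
  Insert 6 (step 8): P = [1, 3, 5, 6] / [4, 7, 8] / [9];  Q = [1, 2, 5, 8] / [3, 4, 6] / [7]
  Insert 2 (step 9): P = [1, 2, 5, 6] / [3, 7, 8] / [4] / [9];  Q = [1, 2, 5, 8] / [3, 4, 6] / [7] / [9]
Final shape: (4, 3, 1, 1).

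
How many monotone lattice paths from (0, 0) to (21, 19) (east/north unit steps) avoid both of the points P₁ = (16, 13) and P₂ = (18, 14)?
Number of paths = 84930023790

Inclusion–exclusion. Total paths: C(40, 21) = 131282408400. Through P₁: C(29, 16)·C(11, 5) = 31353128730. Through P₂: C(32, 18)·C(8, 3) = 26400393600. Since P₁ is strictly southwest of P₂, a monotone path through both must visit P₁ then P₂; paths through both = C(29, 16)·C(3, 2)·C(8, 3) = 11401137720. Avoid both = 131282408400 − 31353128730 − 26400393600 + 11401137720 = 84930023790.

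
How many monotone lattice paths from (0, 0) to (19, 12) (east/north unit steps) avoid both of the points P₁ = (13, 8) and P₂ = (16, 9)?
Number of paths = 73807325

Inclusion–exclusion. Total paths: C(31, 19) = 141120525. Through P₁: C(21, 13)·C(10, 6) = 42732900. Through P₂: C(25, 16)·C(6, 3) = 40859500. Since P₁ is strictly southwest of P₂, a monotone path through both must visit P₁ then P₂; paths through both = C(21, 13)·C(4, 3)·C(6, 3) = 16279200. Avoid both = 141120525 − 42732900 − 40859500 + 16279200 = 73807325.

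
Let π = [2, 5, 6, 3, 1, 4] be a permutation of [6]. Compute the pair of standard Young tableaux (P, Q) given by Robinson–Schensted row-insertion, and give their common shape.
P = [1, 3, 4] / [2, 6] / [5];  Q = [1, 2, 3] / [4, 6] / [5];  common shape = (3, 2, 1)

Row-insert the values π_1, π_2, … into P one at a time, bumping the leftmost entry strictly greater than the inserted value down to the next row. The recording tableau Q records, in position (i, j), the step at which that cell was added to P.
  Insert 2 (step 1): P = [2];  Q = [1]
  Insert 5 (step 2): P = [2, 5];  Q = [1, 2]
  Insert 6 (step 3): P = [2, 5, 6];  Q = [1, 2, 3]
  Insert 3 (step 4): P = [2, 3, 6] / [5];  Q = [1, 2, 3] / [4]
  Insert 1 (step 5): P = [1, 3, 6] / [2] / [5];  Q = [1, 2, 3] / [4] / [5]
  Insert 4 (step 6): P = [1, 3, 4] / [2, 6] / [5];  Q = [1, 2, 3] / [4, 6] / [5]
Final shape: (3, 2, 1).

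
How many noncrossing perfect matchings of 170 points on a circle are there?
C_85 = 1063353702922273835973036658043476458723103404520

These noncrossing handshakes are counted by the Catalan number C_n = (1/(n + 1)) · C(2n, n). For n = 85: C_85 = (1/86) · C(170, 85) = 91448418451315549893681152591738975450186892788720/86 = 1063353702922273835973036658043476458723103404520.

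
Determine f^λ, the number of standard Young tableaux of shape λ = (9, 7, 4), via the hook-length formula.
# SYT of shape (9, 7, 4) = 5290740

Hook-length formula: f^λ = n! / Π hook(c), product over all cells c of the Young diagram. For λ = (9, 7, 4), n = 20 boxes. Hook lengths by row (left-to-right, top-to-bottom): [11, 10, 9, 8, 6, 5, 4, 2, 1]; [8, 7, 6, 5, 3, 2, 1]; [4, 3, 2, 1]. Product of hooks = 459841536000. So f^λ = 20! / 459841536000 = 2432902008176640000 / 459841536000 = 5290740.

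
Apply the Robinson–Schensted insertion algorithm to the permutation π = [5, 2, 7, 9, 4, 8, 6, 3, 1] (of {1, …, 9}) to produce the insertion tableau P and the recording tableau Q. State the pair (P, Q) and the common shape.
P = [1, 3, 6] / [2, 7, 8] / [4] / [5] / [9];  Q = [1, 3, 4] / [2, 5, 6] / [7] / [8] / [9];  common shape = (3, 3, 1, 1, 1)

Row-insert the values π_1, π_2, … into P one at a time, bumping the leftmost entry strictly greater than the inserted value down to the next row. The recording tableau Q records, in position (i, j), the step at which that cell was added to P.
  Insert 5 (step 1): P = [5];  Q = [1]
  Insert 2 (step 2): P = [2] / [5];  Q = [1] / [2]
  Insert 7 (step 3): P = [2, 7] / [5];  Q = [1, 3] / [2]
  Insert 9 (step 4): P = [2, 7, 9] / [5];  Q = [1, 3, 4] / [2]
  Insert 4 (step 5): P = [2, 4, 9] / [5, 7];  Q = [1, 3, 4] / [2, 5]
  Insert 8 (step 6): P = [2, 4, 8] / [5, 7, 9];  Q = [1, 3, 4] / [2, 5, 6]
  Insert 6 (step 7): P = [2, 4, 6] / [5, 7, 8] / [9];  Q = [1, 3, 4] / [2, 5, 6] / [7]
  Insert 3 (step 8): P = [2, 3, 6] / [4, 7, 8] / [5] / [9];  Q = [1, 3, 4] / [2, 5, 6] / [7] / [8]
  Insert 1 (step 9): P = [1, 3, 6] / [2, 7, 8] / [4] / [5] / [9];  Q = [1, 3, 4] / [2, 5, 6] / [7] / [8] / [9]
Final shape: (3, 3, 1, 1, 1).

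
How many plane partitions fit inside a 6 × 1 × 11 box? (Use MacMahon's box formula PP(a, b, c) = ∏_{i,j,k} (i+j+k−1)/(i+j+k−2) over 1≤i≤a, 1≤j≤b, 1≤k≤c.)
PP(6, 1, 11) = 12376

Evaluate the triple product over i = 1..6, j = 1..1, k = 1..11. The factors are (2/1) · (3/2) · (4/3) · (5/4) · (6/5) · (7/6) · (8/7) · (9/8) · … (66 factors total). The numerators and denominators telescope so the product is an integer; carrying out the multiplication exactly gives PP(6, 1, 11) = 12376.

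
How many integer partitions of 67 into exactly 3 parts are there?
p(67, 3 parts) = 374

Partitions of n into exactly k parts are in bijection with partitions of n − k into at most k parts (subtract 1 from each part). So p(67, exactly 3) = p(64, parts ≤ 3). Computing via the recurrence p(m, j) = p(m, j−1) + p(m−j, j) gives 374.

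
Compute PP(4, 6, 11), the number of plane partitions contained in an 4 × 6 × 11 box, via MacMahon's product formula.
PP(4, 6, 11) = 14675134144320

Evaluate the triple product over i = 1..4, j = 1..6, k = 1..11. The factors are (2/1) · (3/2) · (4/3) · (5/4) · (6/5) · (7/6) · (8/7) · (9/8) · … (264 factors total). The numerators and denominators telescope so the product is an integer; carrying out the multiplication exactly gives PP(4, 6, 11) = 14675134144320.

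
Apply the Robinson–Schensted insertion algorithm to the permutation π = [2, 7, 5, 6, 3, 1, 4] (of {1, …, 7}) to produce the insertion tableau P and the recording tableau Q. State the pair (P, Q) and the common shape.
P = [1, 3, 4] / [2, 6] / [5] / [7];  Q = [1, 2, 4] / [3, 7] / [5] / [6];  common shape = (3, 2, 1, 1)

Row-insert the values π_1, π_2, … into P one at a time, bumping the leftmost entry strictly greater than the inserted value down to the next row. The recording tableau Q records, in position (i, j), the step at which that cell was added to P.
  Insert 2 (step 1): P = [2];  Q = [1]
  Insert 7 (step 2): P = [2, 7];  Q = [1, 2]
  Insert 5 (step 3): P = [2, 5] / [7];  Q = [1, 2] / [3]
  Insert 6 (step 4): P = [2, 5, 6] / [7];  Q = [1, 2, 4] / [3]
  Insert 3 (step 5): P = [2, 3, 6] / [5] / [7];  Q = [1, 2, 4] / [3] / [5]
  Insert 1 (step 6): P = [1, 3, 6] / [2] / [5] / [7];  Q = [1, 2, 4] / [3] / [5] / [6]
  Insert 4 (step 7): P = [1, 3, 4] / [2, 6] / [5] / [7];  Q = [1, 2, 4] / [3, 7] / [5] / [6]
Final shape: (3, 2, 1, 1).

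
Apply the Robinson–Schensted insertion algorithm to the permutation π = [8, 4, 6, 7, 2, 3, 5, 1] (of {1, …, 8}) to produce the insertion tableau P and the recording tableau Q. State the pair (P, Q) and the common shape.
P = [1, 3, 5] / [2, 6, 7] / [4] / [8];  Q = [1, 3, 4] / [2, 6, 7] / [5] / [8];  common shape = (3, 3, 1, 1)

Row-insert the values π_1, π_2, … into P one at a time, bumping the leftmost entry strictly greater than the inserted value down to the next row. The recording tableau Q records, in position (i, j), the step at which that cell was added to P.
  Insert 8 (step 1): P = [8];  Q = [1]
  Insert 4 (step 2): P = [4] / [8];  Q = [1] / [2]
  Insert 6 (step 3): P = [4, 6] / [8];  Q = [1, 3] / [2]
  Insert 7 (step 4): P = [4, 6, 7] / [8];  Q = [1, 3, 4] / [2]
  Insert 2 (step 5): P = [2, 6, 7] / [4] / [8];  Q = [1, 3, 4] / [2] / [5]
  Insert 3 (step 6): P = [2, 3, 7] / [4, 6] / [8];  Q = [1, 3, 4] / [2, 6] / [5]
  Insert 5 (step 7): P = [2, 3, 5] / [4, 6, 7] / [8];  Q = [1, 3, 4] / [2, 6, 7] / [5]
  Insert 1 (step 8): P = [1, 3, 5] / [2, 6, 7] / [4] / [8];  Q = [1, 3, 4] / [2, 6, 7] / [5] / [8]
Final shape: (3, 3, 1, 1).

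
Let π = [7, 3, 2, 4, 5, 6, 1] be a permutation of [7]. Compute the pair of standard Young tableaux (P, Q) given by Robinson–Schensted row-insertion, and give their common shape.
P = [1, 4, 5, 6] / [2] / [3] / [7];  Q = [1, 4, 5, 6] / [2] / [3] / [7];  common shape = (4, 1, 1, 1)

Row-insert the values π_1, π_2, … into P one at a time, bumping the leftmost entry strictly greater than the inserted value down to the next row. The recording tableau Q records, in position (i, j), the step at which that cell was added to P.
  Insert 7 (step 1): P = [7];  Q = [1]
  Insert 3 (step 2): P = [3] / [7];  Q = [1] / [2]
  Insert 2 (step 3): P = [2] / [3] / [7];  Q = [1] / [2] / [3]
  Insert 4 (step 4): P = [2, 4] / [3] / [7];  Q = [1, 4] / [2] / [3]
  Insert 5 (step 5): P = [2, 4, 5] / [3] / [7];  Q = [1, 4, 5] / [2] / [3]
  Insert 6 (step 6): P = [2, 4, 5, 6] / [3] / [7];  Q = [1, 4, 5, 6] / [2] / [3]
  Insert 1 (step 7): P = [1, 4, 5, 6] / [2] / [3] / [7];  Q = [1, 4, 5, 6] / [2] / [3] / [7]
Final shape: (4, 1, 1, 1).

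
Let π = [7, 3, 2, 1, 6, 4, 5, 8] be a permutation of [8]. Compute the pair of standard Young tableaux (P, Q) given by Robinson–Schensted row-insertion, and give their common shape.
P = [1, 4, 5, 8] / [2, 6] / [3] / [7];  Q = [1, 5, 7, 8] / [2, 6] / [3] / [4];  common shape = (4, 2, 1, 1)

Row-insert the values π_1, π_2, … into P one at a time, bumping the leftmost entry strictly greater than the inserted value down to the next row. The recording tableau Q records, in position (i, j), the step at which that cell was added to P.
  Insert 7 (step 1): P = [7];  Q = [1]
  Insert 3 (step 2): P = [3] / [7];  Q = [1] / [2]
  Insert 2 (step 3): P = [2] / [3] / [7];  Q = [1] / [2] / [3]
  Insert 1 (step 4): P = [1] / [2] / [3] / [7];  Q = [1] / [2] / [3] / [4]
  Insert 6 (step 5): P = [1, 6] / [2] / [3] / [7];  Q = [1, 5] / [2] / [3] / [4]
  Insert 4 (step 6): P = [1, 4] / [2, 6] / [3] / [7];  Q = [1, 5] / [2, 6] / [3] / [4]
  Insert 5 (step 7): P = [1, 4, 5] / [2, 6] / [3] / [7];  Q = [1, 5, 7] / [2, 6] / [3] / [4]
  Insert 8 (step 8): P = [1, 4, 5, 8] / [2, 6] / [3] / [7];  Q = [1, 5, 7, 8] / [2, 6] / [3] / [4]
Final shape: (4, 2, 1, 1).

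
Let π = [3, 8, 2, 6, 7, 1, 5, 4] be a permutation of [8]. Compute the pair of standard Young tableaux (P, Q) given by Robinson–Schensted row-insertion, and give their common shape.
P = [1, 4, 7] / [2, 5] / [3, 6] / [8];  Q = [1, 2, 5] / [3, 4] / [6, 7] / [8];  common shape = (3, 2, 2, 1)

Row-insert the values π_1, π_2, … into P one at a time, bumping the leftmost entry strictly greater than the inserted value down to the next row. The recording tableau Q records, in position (i, j), the step at which that cell was added to P.
  Insert 3 (step 1): P = [3];  Q = [1]
  Insert 8 (step 2): P = [3, 8];  Q = [1, 2]
  Insert 2 (step 3): P = [2, 8] / [3];  Q = [1, 2] / [3]
  Insert 6 (step 4): P = [2, 6] / [3, 8];  Q = [1, 2] / [3, 4]
  Insert 7 (step 5): P = [2, 6, 7] / [3, 8];  Q = [1, 2, 5] / [3, 4]
  Insert 1 (step 6): P = [1, 6, 7] / [2, 8] / [3];  Q = [1, 2, 5] / [3, 4] / [6]
  Insert 5 (step 7): P = [1, 5, 7] / [2, 6] / [3, 8];  Q = [1, 2, 5] / [3, 4] / [6, 7]
  Insert 4 (step 8): P = [1, 4, 7] / [2, 5] / [3, 6] / [8];  Q = [1, 2, 5] / [3, 4] / [6, 7] / [8]
Final shape: (3, 2, 2, 1).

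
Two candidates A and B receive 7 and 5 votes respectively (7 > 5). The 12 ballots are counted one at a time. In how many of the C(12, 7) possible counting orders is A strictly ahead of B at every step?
Strict-lead orderings = 132

Total orderings of the 12 votes with 7 for A: C(12, 7) = 792. By the Bertrand ballot formula (Cycle Lemma / reflection principle), the number of orderings in which A is strictly ahead of B throughout is (p − q)/(p + q) · C(p + q, p) = (7 − 5)/(7 + 5) · 792 = 132.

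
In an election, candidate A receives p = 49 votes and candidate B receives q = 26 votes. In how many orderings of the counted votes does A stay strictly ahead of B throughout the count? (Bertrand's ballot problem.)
Strict-lead orderings = 31013758570421142396

Total orderings of the 75 votes with 49 for A: C(75, 49) = 101131821425286333900. By the Bertrand ballot formula (Cycle Lemma / reflection principle), the number of orderings in which A is strictly ahead of B throughout is (p − q)/(p + q) · C(p + q, p) = (49 − 26)/(49 + 26) · 101131821425286333900 = 31013758570421142396.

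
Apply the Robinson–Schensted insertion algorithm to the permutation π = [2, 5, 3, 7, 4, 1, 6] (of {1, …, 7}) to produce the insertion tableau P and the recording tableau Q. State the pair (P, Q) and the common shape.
P = [1, 3, 4, 6] / [2, 7] / [5];  Q = [1, 2, 4, 7] / [3, 5] / [6];  common shape = (4, 2, 1)

Row-insert the values π_1, π_2, … into P one at a time, bumping the leftmost entry strictly greater than the inserted value down to the next row. The recording tableau Q records, in position (i, j), the step at which that cell was added to P.
  Insert 2 (step 1): P = [2];  Q = [1]
  Insert 5 (step 2): P = [2, 5];  Q = [1, 2]
  Insert 3 (step 3): P = [2, 3] / [5];  Q = [1, 2] / [3]
  Insert 7 (step 4): P = [2, 3, 7] / [5];  Q = [1, 2, 4] / [3]
  Insert 4 (step 5): P = [2, 3, 4] / [5, 7];  Q = [1, 2, 4] / [3, 5]
  Insert 1 (step 6): P = [1, 3, 4] / [2, 7] / [5];  Q = [1, 2, 4] / [3, 5] / [6]
  Insert 6 (step 7): P = [1, 3, 4, 6] / [2, 7] / [5];  Q = [1, 2, 4, 7] / [3, 5] / [6]
Final shape: (4, 2, 1).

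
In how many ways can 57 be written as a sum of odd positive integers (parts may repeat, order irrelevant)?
p_odd(57) = 7917

Enumerate partitions using only odd parts via the recurrence o(n, m) = o(n, m−2) + o(n−m, m) over odd m, starting from the largest odd part ≤ n. This gives p_odd(57) = 7917. (Euler's theorem: equals the count of distinct-part partitions.)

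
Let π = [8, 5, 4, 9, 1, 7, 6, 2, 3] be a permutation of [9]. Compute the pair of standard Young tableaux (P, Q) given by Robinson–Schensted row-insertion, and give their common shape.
P = [1, 2, 3] / [4, 6] / [5, 7] / [8, 9];  Q = [1, 4, 9] / [2, 6] / [3, 7] / [5, 8];  common shape = (3, 2, 2, 2)

Row-insert the values π_1, π_2, … into P one at a time, bumping the leftmost entry strictly greater than the inserted value down to the next row. The recording tableau Q records, in position (i, j), the step at which that cell was added to P.
  Insert 8 (step 1): P = [8];  Q = [1]
  Insert 5 (step 2): P = [5] / [8];  Q = [1] / [2]
  Insert 4 (step 3): P = [4] / [5] / [8];  Q = [1] / [2] / [3]
  Insert 9 (step 4): P = [4, 9] / [5] / [8];  Q = [1, 4] / [2] / [3]
  Insert 1 (step 5): P = [1, 9] / [4] / [5] / [8];  Q = [1, 4] / [2] / [3] / [5]
  Insert 7 (step 6): P = [1, 7] / [4, 9] / [5] / [8];  Q = [1, 4] / [2, 6] / [3] / [5]
  Insert 6 (step 7): P = [1, 6] / [4, 7] / [5, 9] / [8];  Q = [1, 4] / [2, 6] / [3, 7] / [5]
  Insert 2 (step 8): P = [1, 2] / [4, 6] / [5, 7] / [8, 9];  Q = [1, 4] / [2, 6] / [3, 7] / [5, 8]
  Insert 3 (step 9): P = [1, 2, 3] / [4, 6] / [5, 7] / [8, 9];  Q = [1, 4, 9] / [2, 6] / [3, 7] / [5, 8]
Final shape: (3, 2, 2, 2).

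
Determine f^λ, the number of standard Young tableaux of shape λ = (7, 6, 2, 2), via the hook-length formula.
# SYT of shape (7, 6, 2, 2) = 680680

Hook-length formula: f^λ = n! / Π hook(c), product over all cells c of the Young diagram. For λ = (7, 6, 2, 2), n = 17 boxes. Hook lengths by row (left-to-right, top-to-bottom): [10, 9, 6, 5, 4, 3, 1]; [8, 7, 4, 3, 2, 1]; [3, 2]; [2, 1]. Product of hooks = 522547200. So f^λ = 17! / 522547200 = 355687428096000 / 522547200 = 680680.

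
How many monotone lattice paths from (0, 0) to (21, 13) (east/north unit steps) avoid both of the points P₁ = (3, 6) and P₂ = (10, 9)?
Number of paths = 775268190

Inclusion–exclusion. Total paths: C(34, 21) = 927983760. Through P₁: C(9, 3)·C(25, 18) = 40378800. Through P₂: C(19, 10)·C(15, 11) = 126095970. Since P₁ is strictly southwest of P₂, a monotone path through both must visit P₁ then P₂; paths through both = C(9, 3)·C(10, 7)·C(15, 11) = 13759200. Avoid both = 927983760 − 40378800 − 126095970 + 13759200 = 775268190.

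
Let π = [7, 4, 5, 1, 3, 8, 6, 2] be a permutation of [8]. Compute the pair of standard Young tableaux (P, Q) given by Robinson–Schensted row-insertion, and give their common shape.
P = [1, 2, 6] / [3, 5, 8] / [4] / [7];  Q = [1, 3, 6] / [2, 5, 7] / [4] / [8];  common shape = (3, 3, 1, 1)

Row-insert the values π_1, π_2, … into P one at a time, bumping the leftmost entry strictly greater than the inserted value down to the next row. The recording tableau Q records, in position (i, j), the step at which that cell was added to P.
  Insert 7 (step 1): P = [7];  Q = [1]
  Insert 4 (step 2): P = [4] / [7];  Q = [1] / [2]
  Insert 5 (step 3): P = [4, 5] / [7];  Q = [1, 3] / [2]
  Insert 1 (step 4): P = [1, 5] / [4] / [7];  Q = [1, 3] / [2] / [4]
  Insert 3 (step 5): P = [1, 3] / [4, 5] / [7];  Q = [1, 3] / [2, 5] / [4]
  Insert 8 (step 6): P = [1, 3, 8] / [4, 5] / [7];  Q = [1, 3, 6] / [2, 5] / [4]
  Insert 6 (step 7): P = [1, 3, 6] / [4, 5, 8] / [7];  Q = [1, 3, 6] / [2, 5, 7] / [4]
  Insert 2 (step 8): P = [1, 2, 6] / [3, 5, 8] / [4] / [7];  Q = [1, 3, 6] / [2, 5, 7] / [4] / [8]
Final shape: (3, 3, 1, 1).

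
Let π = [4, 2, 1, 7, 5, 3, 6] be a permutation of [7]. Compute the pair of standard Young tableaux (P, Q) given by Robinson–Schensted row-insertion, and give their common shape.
P = [1, 3, 6] / [2, 5] / [4, 7];  Q = [1, 4, 7] / [2, 5] / [3, 6];  common shape = (3, 2, 2)

Row-insert the values π_1, π_2, … into P one at a time, bumping the leftmost entry strictly greater than the inserted value down to the next row. The recording tableau Q records, in position (i, j), the step at which that cell was added to P.
  Insert 4 (step 1): P = [4];  Q = [1]
  Insert 2 (step 2): P = [2] / [4];  Q = [1] / [2]
  Insert 1 (step 3): P = [1] / [2] / [4];  Q = [1] / [2] / [3]
  Insert 7 (step 4): P = [1, 7] / [2] / [4];  Q = [1, 4] / [2] / [3]
  Insert 5 (step 5): P = [1, 5] / [2, 7] / [4];  Q = [1, 4] / [2, 5] / [3]
  Insert 3 (step 6): P = [1, 3] / [2, 5] / [4, 7];  Q = [1, 4] / [2, 5] / [3, 6]
  Insert 6 (step 7): P = [1, 3, 6] / [2, 5] / [4, 7];  Q = [1, 4, 7] / [2, 5] / [3, 6]
Final shape: (3, 2, 2).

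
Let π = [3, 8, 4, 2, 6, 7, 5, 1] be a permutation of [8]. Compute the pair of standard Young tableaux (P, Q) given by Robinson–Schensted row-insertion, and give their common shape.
P = [1, 4, 5, 7] / [2, 6] / [3] / [8];  Q = [1, 2, 5, 6] / [3, 7] / [4] / [8];  common shape = (4, 2, 1, 1)

Row-insert the values π_1, π_2, … into P one at a time, bumping the leftmost entry strictly greater than the inserted value down to the next row. The recording tableau Q records, in position (i, j), the step at which that cell was added to P.
  Insert 3 (step 1): P = [3];  Q = [1]
  Insert 8 (step 2): P = [3, 8];  Q = [1, 2]
  Insert 4 (step 3): P = [3, 4] / [8];  Q = [1, 2] / [3]
  Insert 2 (step 4): P = [2, 4] / [3] / [8];  Q = [1, 2] / [3] / [4]
  Insert 6 (step 5): P = [2, 4, 6] / [3] / [8];  Q = [1, 2, 5] / [3] / [4]
  Insert 7 (step 6): P = [2, 4, 6, 7] / [3] / [8];  Q = [1, 2, 5, 6] / [3] / [4]
  Insert 5 (step 7): P = [2, 4, 5, 7] / [3, 6] / [8];  Q = [1, 2, 5, 6] / [3, 7] / [4]
  Insert 1 (step 8): P = [1, 4, 5, 7] / [2, 6] / [3] / [8];  Q = [1, 2, 5, 6] / [3, 7] / [4] / [8]
Final shape: (4, 2, 1, 1).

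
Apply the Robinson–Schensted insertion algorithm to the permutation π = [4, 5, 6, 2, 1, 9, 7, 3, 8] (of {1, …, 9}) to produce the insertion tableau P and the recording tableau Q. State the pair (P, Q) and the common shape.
P = [1, 3, 6, 7, 8] / [2, 5] / [4, 9];  Q = [1, 2, 3, 6, 9] / [4, 7] / [5, 8];  common shape = (5, 2, 2)

Row-insert the values π_1, π_2, … into P one at a time, bumping the leftmost entry strictly greater than the inserted value down to the next row. The recording tableau Q records, in position (i, j), the step at which that cell was added to P.
  Insert 4 (step 1): P = [4];  Q = [1]
  Insert 5 (step 2): P = [4, 5];  Q = [1, 2]
  Insert 6 (step 3): P = [4, 5, 6];  Q = [1, 2, 3]
  Insert 2 (step 4): P = [2, 5, 6] / [4];  Q = [1, 2, 3] / [4]
  Insert 1 (step 5): P = [1, 5, 6] / [2] / [4];  Q = [1, 2, 3] / [4] / [5]
  Insert 9 (step 6): P = [1, 5, 6, 9] / [2] / [4];  Q = [1, 2, 3, 6] / [4] / [5]
  Insert 7 (step 7): P = [1, 5, 6, 7] / [2, 9] / [4];  Q = [1, 2, 3, 6] / [4, 7] / [5]
  Insert 3 (step 8): P = [1, 3, 6, 7] / [2, 5] / [4, 9];  Q = [1, 2, 3, 6] / [4, 7] / [5, 8]
  Insert 8 (step 9): P = [1, 3, 6, 7, 8] / [2, 5] / [4, 9];  Q = [1, 2, 3, 6, 9] / [4, 7] / [5, 8]
Final shape: (5, 2, 2).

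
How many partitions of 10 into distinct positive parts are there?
q(10) = 10

List partitions of 10 into distinct parts: 10, 9+1, 8+2, 7+3, 7+2+1, 6+4, 6+3+1, 5+4+1, 5+3+2, 4+3+2+1. There are q(10) = 10. (Euler: this equals the number of odd-part partitions of 10.)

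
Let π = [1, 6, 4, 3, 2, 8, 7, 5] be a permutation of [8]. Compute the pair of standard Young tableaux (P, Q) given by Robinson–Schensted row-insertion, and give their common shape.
P = [1, 2, 5] / [3, 7] / [4, 8] / [6];  Q = [1, 2, 6] / [3, 7] / [4, 8] / [5];  common shape = (3, 2, 2, 1)

Row-insert the values π_1, π_2, … into P one at a time, bumping the leftmost entry strictly greater than the inserted value down to the next row. The recording tableau Q records, in position (i, j), the step at which that cell was added to P.
  Insert 1 (step 1): P = [1];  Q = [1]
  Insert 6 (step 2): P = [1, 6];  Q = [1, 2]
  Insert 4 (step 3): P = [1, 4] / [6];  Q = [1, 2] / [3]
  Insert 3 (step 4): P = [1, 3] / [4] / [6];  Q = [1, 2] / [3] / [4]
  Insert 2 (step 5): P = [1, 2] / [3] / [4] / [6];  Q = [1, 2] / [3] / [4] / [5]
  Insert 8 (step 6): P = [1, 2, 8] / [3] / [4] / [6];  Q = [1, 2, 6] / [3] / [4] / [5]
  Insert 7 (step 7): P = [1, 2, 7] / [3, 8] / [4] / [6];  Q = [1, 2, 6] / [3, 7] / [4] / [5]
  Insert 5 (step 8): P = [1, 2, 5] / [3, 7] / [4, 8] / [6];  Q = [1, 2, 6] / [3, 7] / [4, 8] / [5]
Final shape: (3, 2, 2, 1).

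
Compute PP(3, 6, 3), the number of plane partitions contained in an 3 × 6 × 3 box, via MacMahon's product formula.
PP(3, 6, 3) = 41580

Evaluate the triple product over i = 1..3, j = 1..6, k = 1..3. The factors are (2/1) · (3/2) · (4/3) · (3/2) · (4/3) · (5/4) · (4/3) · (5/4) · … (54 factors total). The numerators and denominators telescope so the product is an integer; carrying out the multiplication exactly gives PP(3, 6, 3) = 41580.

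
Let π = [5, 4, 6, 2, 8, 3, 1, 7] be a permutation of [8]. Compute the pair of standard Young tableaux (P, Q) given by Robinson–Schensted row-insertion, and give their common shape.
P = [1, 3, 7] / [2, 6, 8] / [4] / [5];  Q = [1, 3, 5] / [2, 6, 8] / [4] / [7];  common shape = (3, 3, 1, 1)

Row-insert the values π_1, π_2, … into P one at a time, bumping the leftmost entry strictly greater than the inserted value down to the next row. The recording tableau Q records, in position (i, j), the step at which that cell was added to P.
  Insert 5 (step 1): P = [5];  Q = [1]
  Insert 4 (step 2): P = [4] / [5];  Q = [1] / [2]
  Insert 6 (step 3): P = [4, 6] / [5];  Q = [1, 3] / [2]
  Insert 2 (step 4): P = [2, 6] / [4] / [5];  Q = [1, 3] / [2] / [4]
  Insert 8 (step 5): P = [2, 6, 8] / [4] / [5];  Q = [1, 3, 5] / [2] / [4]
  Insert 3 (step 6): P = [2, 3, 8] / [4, 6] / [5];  Q = [1, 3, 5] / [2, 6] / [4]
  Insert 1 (step 7): P = [1, 3, 8] / [2, 6] / [4] / [5];  Q = [1, 3, 5] / [2, 6] / [4] / [7]
  Insert 7 (step 8): P = [1, 3, 7] / [2, 6, 8] / [4] / [5];  Q = [1, 3, 5] / [2, 6, 8] / [4] / [7]
Final shape: (3, 3, 1, 1).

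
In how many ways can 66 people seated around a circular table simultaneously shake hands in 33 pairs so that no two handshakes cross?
C_33 = 212336130412243110

These noncrossing handshakes are counted by the Catalan number C_n = (1/(n + 1)) · C(2n, n). For n = 33: C_33 = (1/34) · C(66, 33) = 7219428434016265740/34 = 212336130412243110.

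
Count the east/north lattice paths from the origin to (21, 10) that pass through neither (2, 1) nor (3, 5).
Number of paths = 22251856

Inclusion–exclusion. Total paths: C(31, 21) = 44352165. Through P₁: C(3, 2)·C(28, 19) = 20720700. Through P₂: C(8, 3)·C(23, 18) = 1884344. Since P₁ is strictly southwest of P₂, a monotone path through both must visit P₁ then P₂; paths through both = C(3, 2)·C(5, 1)·C(23, 18) = 504735. Avoid both = 44352165 − 20720700 − 1884344 + 504735 = 22251856.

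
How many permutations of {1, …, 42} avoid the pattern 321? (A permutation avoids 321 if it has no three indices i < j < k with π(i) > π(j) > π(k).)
C_42 = 39044429911904443959240

These 321-avoiding permutations are counted by the Catalan number C_n = (1/(n + 1)) · C(2n, n). For n = 42: C_42 = (1/43) · C(84, 42) = 1678910486211891090247320/43 = 39044429911904443959240.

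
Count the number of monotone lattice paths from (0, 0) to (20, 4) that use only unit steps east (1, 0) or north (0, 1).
Number of paths = 10626

A monotone lattice path from (0, 0) to (20, 4) consists of 20 east steps and 4 north steps in some order, so it is determined by which 20 of the 24 steps are east. The count is C(24, 20) = 10626.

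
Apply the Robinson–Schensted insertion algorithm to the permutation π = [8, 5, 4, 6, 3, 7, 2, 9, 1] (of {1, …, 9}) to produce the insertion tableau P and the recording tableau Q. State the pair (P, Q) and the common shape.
P = [1, 6, 7, 9] / [2] / [3] / [4] / [5] / [8];  Q = [1, 4, 6, 8] / [2] / [3] / [5] / [7] / [9];  common shape = (4, 1, 1, 1, 1, 1)

Row-insert the values π_1, π_2, … into P one at a time, bumping the leftmost entry strictly greater than the inserted value down to the next row. The recording tableau Q records, in position (i, j), the step at which that cell was added to P.
  Insert 8 (step 1): P = [8];  Q = [1]
  Insert 5 (step 2): P = [5] / [8];  Q = [1] / [2]
  Insert 4 (step 3): P = [4] / [5] / [8];  Q = [1] / [2] / [3]
  Insert 6 (step 4): P = [4, 6] / [5] / [8];  Q = [1, 4] / [2] / [3]
  Insert 3 (step 5): P = [3, 6] / [4] / [5] / [8];  Q = [1, 4] / [2] / [3] / [5]
  Insert 7 (step 6): P = [3, 6, 7] / [4] / [5] / [8];  Q = [1, 4, 6] / [2] / [3] / [5]
  Insert 2 (step 7): P = [2, 6, 7] / [3] / [4] / [5] / [8];  Q = [1, 4, 6] / [2] / [3] / [5] / [7]
  Insert 9 (step 8): P = [2, 6, 7, 9] / [3] / [4] / [5] / [8];  Q = [1, 4, 6, 8] / [2] / [3] / [5] / [7]
  Insert 1 (step 9): P = [1, 6, 7, 9] / [2] / [3] / [4] / [5] / [8];  Q = [1, 4, 6, 8] / [2] / [3] / [5] / [7] / [9]
Final shape: (4, 1, 1, 1, 1, 1).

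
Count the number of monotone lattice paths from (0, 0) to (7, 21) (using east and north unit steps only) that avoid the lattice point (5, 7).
Number of paths = 1089000

Total paths from (0, 0) to (7, 21): C(28, 7) = 1184040. Paths through (5, 7): (paths (0, 0) → (5, 7)) × (paths (5, 7) → (7, 21)) = C(12, 5) · C(16, 2) = 792 · 120 = 95040. Avoidance count = 1184040 − 95040 = 1089000.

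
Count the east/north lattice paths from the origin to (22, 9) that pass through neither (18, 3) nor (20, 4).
Number of paths = 19741419

Inclusion–exclusion. Total paths: C(31, 22) = 20160075. Through P₁: C(21, 18)·C(10, 4) = 279300. Through P₂: C(24, 20)·C(7, 2) = 223146. Since P₁ is strictly southwest of P₂, a monotone path through both must visit P₁ then P₂; paths through both = C(21, 18)·C(3, 2)·C(7, 2) = 83790. Avoid both = 20160075 − 279300 − 223146 + 83790 = 19741419.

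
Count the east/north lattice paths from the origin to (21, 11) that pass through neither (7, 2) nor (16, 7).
Number of paths = 77796930

Inclusion–exclusion. Total paths: C(32, 21) = 129024480. Through P₁: C(9, 7)·C(23, 14) = 29418840. Through P₂: C(23, 16)·C(9, 5) = 30889782. Since P₁ is strictly southwest of P₂, a monotone path through both must visit P₁ then P₂; paths through both = C(9, 7)·C(14, 9)·C(9, 5) = 9081072. Avoid both = 129024480 − 29418840 − 30889782 + 9081072 = 77796930.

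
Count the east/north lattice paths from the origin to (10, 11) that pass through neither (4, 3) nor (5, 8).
Number of paths = 187299

Inclusion–exclusion. Total paths: C(21, 10) = 352716. Through P₁: C(7, 4)·C(14, 6) = 105105. Through P₂: C(13, 5)·C(8, 5) = 72072. Since P₁ is strictly southwest of P₂, a monotone path through both must visit P₁ then P₂; paths through both = C(7, 4)·C(6, 1)·C(8, 5) = 11760. Avoid both = 352716 − 105105 − 72072 + 11760 = 187299.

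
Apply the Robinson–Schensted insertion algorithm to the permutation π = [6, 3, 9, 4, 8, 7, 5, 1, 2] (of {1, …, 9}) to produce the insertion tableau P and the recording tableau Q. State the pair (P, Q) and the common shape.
P = [1, 2, 5] / [3, 4] / [6, 7] / [8] / [9];  Q = [1, 3, 5] / [2, 4] / [6, 9] / [7] / [8];  common shape = (3, 2, 2, 1, 1)

Row-insert the values π_1, π_2, … into P one at a time, bumping the leftmost entry strictly greater than the inserted value down to the next row. The recording tableau Q records, in position (i, j), the step at which that cell was added to P.
  Insert 6 (step 1): P = [6];  Q = [1]
  Insert 3 (step 2): P = [3] / [6];  Q = [1] / [2]
  Insert 9 (step 3): P = [3, 9] / [6];  Q = [1, 3] / [2]
  Insert 4 (step 4): P = [3, 4] / [6, 9];  Q = [1, 3] / [2, 4]
  Insert 8 (step 5): P = [3, 4, 8] / [6, 9];  Q = [1, 3, 5] / [2, 4]
  Insert 7 (step 6): P = [3, 4, 7] / [6, 8] / [9];  Q = [1, 3, 5] / [2, 4] / [6]
  Insert 5 (step 7): P = [3, 4, 5] / [6, 7] / [8] / [9];  Q = [1, 3, 5] / [2, 4] / [6] / [7]
  Insert 1 (step 8): P = [1, 4, 5] / [3, 7] / [6] / [8] / [9];  Q = [1, 3, 5] / [2, 4] / [6] / [7] / [8]
  Insert 2 (step 9): P = [1, 2, 5] / [3, 4] / [6, 7] / [8] / [9];  Q = [1, 3, 5] / [2, 4] / [6, 9] / [7] / [8]
Final shape: (3, 2, 2, 1, 1).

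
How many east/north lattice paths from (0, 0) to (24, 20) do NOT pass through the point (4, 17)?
Number of paths = 1761028750635

Total paths from (0, 0) to (24, 20): C(44, 24) = 1761039350070. Paths through (4, 17): (paths (0, 0) → (4, 17)) × (paths (4, 17) → (24, 20)) = C(21, 4) · C(23, 20) = 5985 · 1771 = 10599435. Avoidance count = 1761039350070 − 10599435 = 1761028750635.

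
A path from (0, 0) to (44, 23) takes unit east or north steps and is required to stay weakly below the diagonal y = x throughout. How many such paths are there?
Number of paths = 259456994787550560

By the reflection principle (André's argument), the number of monotone paths to (44, 23) with n ≤ m that never go above y = x is C(67, 44) − C(67, 45) = 530707489338171600 − 271250494550621040 = 259456994787550560.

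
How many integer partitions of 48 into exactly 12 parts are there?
p(48, 12 parts) = 12384

Partitions of n into exactly k parts are in bijection with partitions of n − k into at most k parts (subtract 1 from each part). So p(48, exactly 12) = p(36, parts ≤ 12). Computing via the recurrence p(m, j) = p(m, j−1) + p(m−j, j) gives 12384.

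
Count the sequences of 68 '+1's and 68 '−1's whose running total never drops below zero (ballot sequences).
C_68 = 86218923998960285726185640663701108500

These ballot sequences are counted by the Catalan number C_n = (1/(n + 1)) · C(2n, n). For n = 68: C_68 = (1/69) · C(136, 68) = 5949105755928259715106809205795376486500/69 = 86218923998960285726185640663701108500.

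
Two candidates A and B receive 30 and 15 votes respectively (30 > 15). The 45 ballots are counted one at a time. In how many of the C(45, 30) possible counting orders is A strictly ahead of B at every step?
Strict-lead orderings = 114955808528

Total orderings of the 45 votes with 30 for A: C(45, 30) = 344867425584. By the Bertrand ballot formula (Cycle Lemma / reflection principle), the number of orderings in which A is strictly ahead of B throughout is (p − q)/(p + q) · C(p + q, p) = (30 − 15)/(30 + 15) · 344867425584 = 114955808528.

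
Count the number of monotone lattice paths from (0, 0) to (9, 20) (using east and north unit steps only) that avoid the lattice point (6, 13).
Number of paths = 6759165

Total paths from (0, 0) to (9, 20): C(29, 9) = 10015005. Paths through (6, 13): (paths (0, 0) → (6, 13)) × (paths (6, 13) → (9, 20)) = C(19, 6) · C(10, 3) = 27132 · 120 = 3255840. Avoidance count = 10015005 − 3255840 = 6759165.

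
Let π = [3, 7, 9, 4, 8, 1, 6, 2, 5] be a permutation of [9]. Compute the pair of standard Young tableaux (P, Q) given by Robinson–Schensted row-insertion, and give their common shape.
P = [1, 2, 5] / [3, 4, 6] / [7, 8] / [9];  Q = [1, 2, 3] / [4, 5, 9] / [6, 7] / [8];  common shape = (3, 3, 2, 1)

Row-insert the values π_1, π_2, … into P one at a time, bumping the leftmost entry strictly greater than the inserted value down to the next row. The recording tableau Q records, in position (i, j), the step at which that cell was added to P.
  Insert 3 (step 1): P = [3];  Q = [1]
  Insert 7 (step 2): P = [3, 7];  Q = [1, 2]
  Insert 9 (step 3): P = [3, 7, 9];  Q = [1, 2, 3]
  Insert 4 (step 4): P = [3, 4, 9] / [7];  Q = [1, 2, 3] / [4]
  Insert 8 (step 5): P = [3, 4, 8] / [7, 9];  Q = [1, 2, 3] / [4, 5]
  Insert 1 (step 6): P = [1, 4, 8] / [3, 9] / [7];  Q = [1, 2, 3] / [4, 5] / [6]
  Insert 6 (step 7): P = [1, 4, 6] / [3, 8] / [7, 9];  Q = [1, 2, 3] / [4, 5] / [6, 7]
  Insert 2 (step 8): P = [1, 2, 6] / [3, 4] / [7, 8] / [9];  Q = [1, 2, 3] / [4, 5] / [6, 7] / [8]
  Insert 5 (step 9): P = [1, 2, 5] / [3, 4, 6] / [7, 8] / [9];  Q = [1, 2, 3] / [4, 5, 9] / [6, 7] / [8]
Final shape: (3, 3, 2, 1).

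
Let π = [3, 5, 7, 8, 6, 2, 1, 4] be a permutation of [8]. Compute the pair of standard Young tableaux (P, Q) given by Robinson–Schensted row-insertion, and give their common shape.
P = [1, 4, 6, 8] / [2, 5] / [3] / [7];  Q = [1, 2, 3, 4] / [5, 8] / [6] / [7];  common shape = (4, 2, 1, 1)

Row-insert the values π_1, π_2, … into P one at a time, bumping the leftmost entry strictly greater than the inserted value down to the next row. The recording tableau Q records, in position (i, j), the step at which that cell was added to P.
  Insert 3 (step 1): P = [3];  Q = [1]
  Insert 5 (step 2): P = [3, 5];  Q = [1, 2]
  Insert 7 (step 3): P = [3, 5, 7];  Q = [1, 2, 3]
  Insert 8 (step 4): P = [3, 5, 7, 8];  Q = [1, 2, 3, 4]
  Insert 6 (step 5): P = [3, 5, 6, 8] / [7];  Q = [1, 2, 3, 4] / [5]
  Insert 2 (step 6): P = [2, 5, 6, 8] / [3] / [7];  Q = [1, 2, 3, 4] / [5] / [6]
  Insert 1 (step 7): P = [1, 5, 6, 8] / [2] / [3] / [7];  Q = [1, 2, 3, 4] / [5] / [6] / [7]
  Insert 4 (step 8): P = [1, 4, 6, 8] / [2, 5] / [3] / [7];  Q = [1, 2, 3, 4] / [5, 8] / [6] / [7]
Final shape: (4, 2, 1, 1).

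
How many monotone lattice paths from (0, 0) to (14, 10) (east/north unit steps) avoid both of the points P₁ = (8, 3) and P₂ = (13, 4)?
Number of paths = 1668386

Inclusion–exclusion. Total paths: C(24, 14) = 1961256. Through P₁: C(11, 8)·C(13, 6) = 283140. Through P₂: C(17, 13)·C(7, 1) = 16660. Since P₁ is strictly southwest of P₂, a monotone path through both must visit P₁ then P₂; paths through both = C(11, 8)·C(6, 5)·C(7, 1) = 6930. Avoid both = 1961256 − 283140 − 16660 + 6930 = 1668386.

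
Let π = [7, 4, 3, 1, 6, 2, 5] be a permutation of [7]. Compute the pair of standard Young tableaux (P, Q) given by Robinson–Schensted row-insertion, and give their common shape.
P = [1, 2, 5] / [3, 6] / [4] / [7];  Q = [1, 5, 7] / [2, 6] / [3] / [4];  common shape = (3, 2, 1, 1)

Row-insert the values π_1, π_2, … into P one at a time, bumping the leftmost entry strictly greater than the inserted value down to the next row. The recording tableau Q records, in position (i, j), the step at which that cell was added to P.
  Insert 7 (step 1): P = [7];  Q = [1]
  Insert 4 (step 2): P = [4] / [7];  Q = [1] / [2]
  Insert 3 (step 3): P = [3] / [4] / [7];  Q = [1] / [2] / [3]
  Insert 1 (step 4): P = [1] / [3] / [4] / [7];  Q = [1] / [2] / [3] / [4]
  Insert 6 (step 5): P = [1, 6] / [3] / [4] / [7];  Q = [1, 5] / [2] / [3] / [4]
  Insert 2 (step 6): P = [1, 2] / [3, 6] / [4] / [7];  Q = [1, 5] / [2, 6] / [3] / [4]
  Insert 5 (step 7): P = [1, 2, 5] / [3, 6] / [4] / [7];  Q = [1, 5, 7] / [2, 6] / [3] / [4]
Final shape: (3, 2, 1, 1).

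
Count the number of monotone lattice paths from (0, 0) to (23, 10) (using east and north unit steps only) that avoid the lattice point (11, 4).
Number of paths = 67221180

Total paths from (0, 0) to (23, 10): C(33, 23) = 92561040. Paths through (11, 4): (paths (0, 0) → (11, 4)) × (paths (11, 4) → (23, 10)) = C(15, 11) · C(18, 12) = 1365 · 18564 = 25339860. Avoidance count = 92561040 − 25339860 = 67221180.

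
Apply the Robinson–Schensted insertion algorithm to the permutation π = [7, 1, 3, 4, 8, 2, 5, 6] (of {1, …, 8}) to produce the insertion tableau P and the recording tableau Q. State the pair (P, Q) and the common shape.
P = [1, 2, 4, 5, 6] / [3, 8] / [7];  Q = [1, 3, 4, 5, 8] / [2, 7] / [6];  common shape = (5, 2, 1)

Row-insert the values π_1, π_2, … into P one at a time, bumping the leftmost entry strictly greater than the inserted value down to the next row. The recording tableau Q records, in position (i, j), the step at which that cell was added to P.
  Insert 7 (step 1): P = [7];  Q = [1]
  Insert 1 (step 2): P = [1] / [7];  Q = [1] / [2]
  Insert 3 (step 3): P = [1, 3] / [7];  Q = [1, 3] / [2]
  Insert 4 (step 4): P = [1, 3, 4] / [7];  Q = [1, 3, 4] / [2]
  Insert 8 (step 5): P = [1, 3, 4, 8] / [7];  Q = [1, 3, 4, 5] / [2]
  Insert 2 (step 6): P = [1, 2, 4, 8] / [3] / [7];  Q = [1, 3, 4, 5] / [2] / [6]
  Insert 5 (step 7): P = [1, 2, 4, 5] / [3, 8] / [7];  Q = [1, 3, 4, 5] / [2, 7] / [6]
  Insert 6 (step 8): P = [1, 2, 4, 5, 6] / [3, 8] / [7];  Q = [1, 3, 4, 5, 8] / [2, 7] / [6]
Final shape: (5, 2, 1).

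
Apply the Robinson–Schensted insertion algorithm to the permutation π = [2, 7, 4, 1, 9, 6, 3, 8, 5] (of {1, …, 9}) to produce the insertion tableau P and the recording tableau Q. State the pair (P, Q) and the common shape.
P = [1, 3, 5, 8] / [2, 4, 6] / [7, 9];  Q = [1, 2, 5, 8] / [3, 6, 9] / [4, 7];  common shape = (4, 3, 2)

Row-insert the values π_1, π_2, … into P one at a time, bumping the leftmost entry strictly greater than the inserted value down to the next row. The recording tableau Q records, in position (i, j), the step at which that cell was added to P.
  Insert 2 (step 1): P = [2];  Q = [1]
  Insert 7 (step 2): P = [2, 7];  Q = [1, 2]
  Insert 4 (step 3): P = [2, 4] / [7];  Q = [1, 2] / [3]
  Insert 1 (step 4): P = [1, 4] / [2] / [7];  Q = [1, 2] / [3] / [4]
  Insert 9 (step 5): P = [1, 4, 9] / [2] / [7];  Q = [1, 2, 5] / [3] / [4]
  Insert 6 (step 6): P = [1, 4, 6] / [2, 9] / [7];  Q = [1, 2, 5] / [3, 6] / [4]
  Insert 3 (step 7): P = [1, 3, 6] / [2, 4] / [7, 9];  Q = [1, 2, 5] / [3, 6] / [4, 7]
  Insert 8 (step 8): P = [1, 3, 6, 8] / [2, 4] / [7, 9];  Q = [1, 2, 5, 8] / [3, 6] / [4, 7]
  Insert 5 (step 9): P = [1, 3, 5, 8] / [2, 4, 6] / [7, 9];  Q = [1, 2, 5, 8] / [3, 6, 9] / [4, 7]
Final shape: (4, 3, 2).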